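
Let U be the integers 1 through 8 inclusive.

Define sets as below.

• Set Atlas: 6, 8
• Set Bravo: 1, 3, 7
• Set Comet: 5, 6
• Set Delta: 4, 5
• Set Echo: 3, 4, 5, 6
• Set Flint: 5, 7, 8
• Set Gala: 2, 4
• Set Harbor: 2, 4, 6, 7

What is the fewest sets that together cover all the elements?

3

Bravo, Flint, and Harbor cover everything between them: the union {1, 2, 3, 4, 5, 6, 7, 8} is all of U.
Only Bravo contains 1, so Bravo is forced; the remaining 5 elements need at least 2 more sets (each remaining set adds at most 3) — so at least 3 sets are needed, and 3 is optimal.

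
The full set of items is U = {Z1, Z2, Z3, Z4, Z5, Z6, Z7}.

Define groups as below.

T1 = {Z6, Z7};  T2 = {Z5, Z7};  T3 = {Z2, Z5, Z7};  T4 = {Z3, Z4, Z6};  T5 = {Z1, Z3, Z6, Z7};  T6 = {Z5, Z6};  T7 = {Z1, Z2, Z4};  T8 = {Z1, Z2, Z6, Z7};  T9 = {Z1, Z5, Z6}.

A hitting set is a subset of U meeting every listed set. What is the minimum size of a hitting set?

Take H = {Z2, Z5, Z6}. Each listed group contains at least one of these, so H is a hitting set of size 3.
No choice of 2 items meets every group, so 3 is the minimum.

3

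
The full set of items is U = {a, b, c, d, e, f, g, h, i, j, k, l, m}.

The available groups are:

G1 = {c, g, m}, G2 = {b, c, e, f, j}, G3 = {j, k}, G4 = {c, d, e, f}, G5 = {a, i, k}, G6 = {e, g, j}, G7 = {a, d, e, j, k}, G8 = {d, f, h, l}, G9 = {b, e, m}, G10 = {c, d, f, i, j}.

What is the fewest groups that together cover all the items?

G1 and G2 and G5 and G8 together: G1 ∪ G2 ∪ G5 ∪ G8 = {a, b, c, d, e, f, g, h, i, j, k, l, m} — every item is covered.
Only G8 contains h, so G8 is forced; the remaining 9 items need at least 3 more groups (each remaining group adds at most 4) — so at least 4 groups are needed, and 4 is optimal.

4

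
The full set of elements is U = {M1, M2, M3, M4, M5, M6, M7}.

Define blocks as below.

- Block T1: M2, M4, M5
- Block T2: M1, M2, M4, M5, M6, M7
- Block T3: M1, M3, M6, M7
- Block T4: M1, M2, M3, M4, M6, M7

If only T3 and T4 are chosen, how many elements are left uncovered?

Union of T3, T4 = {M1, M2, M3, M4, M6, M7}.
Not covered: M5 — 1 element.

1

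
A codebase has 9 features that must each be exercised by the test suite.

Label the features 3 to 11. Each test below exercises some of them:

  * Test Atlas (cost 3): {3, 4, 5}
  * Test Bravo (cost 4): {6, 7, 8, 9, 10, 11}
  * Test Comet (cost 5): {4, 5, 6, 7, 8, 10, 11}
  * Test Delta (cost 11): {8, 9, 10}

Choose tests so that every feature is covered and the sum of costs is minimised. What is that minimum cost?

7

Atlas, Bravo together cover every feature (Atlas ∪ Bravo = {3, 4, 5, 6, 7, 8, 9, 10, 11}); total cost 3 + 4 = 7.
No covering selection has total cost below 7.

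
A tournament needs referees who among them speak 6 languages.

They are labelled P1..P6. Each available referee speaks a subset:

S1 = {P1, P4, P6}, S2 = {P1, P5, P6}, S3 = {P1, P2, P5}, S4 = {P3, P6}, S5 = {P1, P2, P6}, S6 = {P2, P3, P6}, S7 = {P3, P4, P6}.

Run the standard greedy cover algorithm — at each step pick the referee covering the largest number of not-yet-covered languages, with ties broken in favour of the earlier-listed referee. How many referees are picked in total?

3

Greedy: pick S1 (covers 3 new) → pick S3 (covers 2 new) → pick S4 (covers 1 new). Total picks: 3.
(The true minimum cover uses only 2 referees, so greedy is not optimal here.)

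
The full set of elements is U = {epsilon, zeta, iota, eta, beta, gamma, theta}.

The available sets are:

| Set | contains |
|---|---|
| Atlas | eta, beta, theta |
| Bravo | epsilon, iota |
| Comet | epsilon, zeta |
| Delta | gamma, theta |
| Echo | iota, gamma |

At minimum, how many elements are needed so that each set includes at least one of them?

H = {epsilon, beta, gamma} meets every set (each contains at least one member of H), and |H| = 3.
The sets Atlas, Comet, Echo are pairwise disjoint, so any hitting set needs a separate element for each — at least 3. Hence 3 is optimal.

3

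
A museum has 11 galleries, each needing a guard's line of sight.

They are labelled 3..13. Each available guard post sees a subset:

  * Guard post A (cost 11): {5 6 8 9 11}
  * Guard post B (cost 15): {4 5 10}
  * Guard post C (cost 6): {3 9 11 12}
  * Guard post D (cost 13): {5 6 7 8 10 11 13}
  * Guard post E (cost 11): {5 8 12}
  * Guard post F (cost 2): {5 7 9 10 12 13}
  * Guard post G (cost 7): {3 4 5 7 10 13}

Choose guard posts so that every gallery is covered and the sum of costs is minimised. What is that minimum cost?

A, F, G together cover every gallery (A ∪ F ∪ G = {3, 4, 5, 6, 7, 8, 9, 10, 11, 12, 13}); total cost 11 + 2 + 7 = 20.
The greedy pick F, C, A, G costs 26; no covering selection beats 20.

20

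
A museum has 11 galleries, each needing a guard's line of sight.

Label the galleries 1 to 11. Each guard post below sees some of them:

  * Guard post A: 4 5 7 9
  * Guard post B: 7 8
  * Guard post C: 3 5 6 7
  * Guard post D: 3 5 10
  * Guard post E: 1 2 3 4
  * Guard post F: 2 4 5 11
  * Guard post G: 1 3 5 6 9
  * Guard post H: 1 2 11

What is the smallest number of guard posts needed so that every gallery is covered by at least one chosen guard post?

4

B and D and F and G together: B ∪ D ∪ F ∪ G = {1, 2, 3, 4, 5, 6, 7, 8, 9, 10, 11} — every gallery is covered.
Only D contains 10, so D is forced; the remaining 8 galleries need at least 3 more guard posts (each remaining guard post adds at most 3) — so at least 4 guard posts are needed, and 4 is optimal.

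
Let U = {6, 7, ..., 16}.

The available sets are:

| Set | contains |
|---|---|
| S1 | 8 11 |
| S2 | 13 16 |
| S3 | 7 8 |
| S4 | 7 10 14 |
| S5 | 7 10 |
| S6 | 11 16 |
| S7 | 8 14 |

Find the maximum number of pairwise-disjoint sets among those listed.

S2, S5, S7 are pairwise disjoint (S2={13,16}; S5={7,10}; S7={8,14}).
Every remaining set overlaps one of these, and no 4 of the listed sets are pairwise disjoint, so 3 is the maximum.

3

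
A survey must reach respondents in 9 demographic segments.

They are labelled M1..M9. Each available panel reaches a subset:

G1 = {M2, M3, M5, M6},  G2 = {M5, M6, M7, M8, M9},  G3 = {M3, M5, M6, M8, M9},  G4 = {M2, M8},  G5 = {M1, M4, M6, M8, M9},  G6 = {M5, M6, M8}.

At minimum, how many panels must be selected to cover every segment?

3

Take {G1, G2, G5}. Their union is {M1, M2, M3, M4, M5, M6, M7, M8, M9}, which is all 9 segments.
Only G5 contains M1, so G5 is forced; the remaining 4 segments need at least 2 more panels (each remaining panel adds at most 3) — so at least 3 panels are needed, and 3 is optimal.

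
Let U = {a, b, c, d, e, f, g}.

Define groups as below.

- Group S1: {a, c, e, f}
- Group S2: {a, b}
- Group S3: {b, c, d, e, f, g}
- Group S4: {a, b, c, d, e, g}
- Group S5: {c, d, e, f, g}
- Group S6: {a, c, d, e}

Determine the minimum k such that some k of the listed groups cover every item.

2

S1 and S4 together: S1 ∪ S4 = {a, b, c, d, e, f, g} — every item is covered.
No single group has all 7 items (the largest, S3, has 6), so 2 is optimal.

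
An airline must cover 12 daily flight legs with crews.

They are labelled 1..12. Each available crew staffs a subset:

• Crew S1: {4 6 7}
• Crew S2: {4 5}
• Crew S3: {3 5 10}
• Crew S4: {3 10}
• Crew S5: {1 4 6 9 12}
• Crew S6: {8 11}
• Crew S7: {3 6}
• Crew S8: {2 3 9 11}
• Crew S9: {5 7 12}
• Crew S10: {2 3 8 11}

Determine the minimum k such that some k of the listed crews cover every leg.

Take {S4, S5, S9, S10}. Their union is {1, 2, 3, 4, 5, 6, 7, 8, 9, 10, 11, 12}, which is all 12 legs.
No 3 of the 10 crews cover everything (all 120 combinations miss at least one leg), so 4 is optimal.

4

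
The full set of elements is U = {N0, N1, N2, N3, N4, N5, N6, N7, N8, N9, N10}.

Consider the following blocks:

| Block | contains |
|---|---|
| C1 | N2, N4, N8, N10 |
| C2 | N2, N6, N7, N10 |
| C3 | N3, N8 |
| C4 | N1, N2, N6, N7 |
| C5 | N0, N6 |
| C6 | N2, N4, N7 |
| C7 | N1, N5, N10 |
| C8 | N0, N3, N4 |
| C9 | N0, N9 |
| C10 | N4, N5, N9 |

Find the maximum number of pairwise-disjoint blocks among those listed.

4

C3, C5, C6, C7 are pairwise disjoint (C3={N3,N8}; C5={N0,N6}; C6={N2,N4,N7}; C7={N1,N5,N10}).
Every remaining block overlaps one of these, and no 5 of the listed blocks are pairwise disjoint, so 4 is the maximum.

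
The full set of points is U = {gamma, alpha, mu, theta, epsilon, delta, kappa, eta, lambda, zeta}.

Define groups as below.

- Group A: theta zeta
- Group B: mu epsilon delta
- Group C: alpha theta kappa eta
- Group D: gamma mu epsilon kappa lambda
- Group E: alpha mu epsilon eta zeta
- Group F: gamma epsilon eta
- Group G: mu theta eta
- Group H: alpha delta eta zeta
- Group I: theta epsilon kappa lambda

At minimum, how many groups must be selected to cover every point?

D, H, and I cover everything between them: the union {gamma, alpha, mu, theta, epsilon, delta, kappa, eta, lambda, zeta} is all of U.
No 2 of the 9 groups cover everything (all 36 combinations miss at least one point), so 3 is optimal.

3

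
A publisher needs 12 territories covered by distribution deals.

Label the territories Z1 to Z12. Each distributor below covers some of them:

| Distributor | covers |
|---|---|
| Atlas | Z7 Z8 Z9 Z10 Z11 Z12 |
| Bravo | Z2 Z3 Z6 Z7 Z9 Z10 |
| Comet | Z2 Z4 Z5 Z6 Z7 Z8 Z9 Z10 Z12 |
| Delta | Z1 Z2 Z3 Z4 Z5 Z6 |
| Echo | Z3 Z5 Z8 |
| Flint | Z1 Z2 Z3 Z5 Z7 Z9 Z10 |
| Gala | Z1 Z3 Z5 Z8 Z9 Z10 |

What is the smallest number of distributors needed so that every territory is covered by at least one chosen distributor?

Take {Atlas, Delta}. Their union is {Z1, Z2, Z3, Z4, Z5, Z6, Z7, Z8, Z9, Z10, Z11, Z12}, which is all 12 territories.
No single distributor has all 12 territories (the largest, Comet, has 9), so 2 is optimal.

2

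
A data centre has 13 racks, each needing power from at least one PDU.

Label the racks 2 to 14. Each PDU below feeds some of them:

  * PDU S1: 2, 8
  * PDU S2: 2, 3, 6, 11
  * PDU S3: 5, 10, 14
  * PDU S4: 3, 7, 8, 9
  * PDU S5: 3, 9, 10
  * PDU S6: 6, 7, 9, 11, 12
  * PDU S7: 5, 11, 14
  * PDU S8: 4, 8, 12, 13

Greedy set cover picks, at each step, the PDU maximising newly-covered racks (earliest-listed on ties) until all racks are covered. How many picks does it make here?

Greedy: pick S6 (covers 5 new) → pick S3 (covers 3 new) → pick S8 (covers 3 new) → pick S2 (covers 2 new). Total picks: 4.

4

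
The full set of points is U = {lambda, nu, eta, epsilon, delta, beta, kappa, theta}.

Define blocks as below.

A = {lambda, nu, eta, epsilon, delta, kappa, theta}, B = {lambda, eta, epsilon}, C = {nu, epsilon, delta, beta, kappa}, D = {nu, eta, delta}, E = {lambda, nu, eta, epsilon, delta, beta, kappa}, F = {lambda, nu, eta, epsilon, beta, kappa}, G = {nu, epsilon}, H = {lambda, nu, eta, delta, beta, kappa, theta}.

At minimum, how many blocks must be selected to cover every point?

Take {F, H}. Their union is {lambda, nu, eta, epsilon, delta, beta, kappa, theta}, which is all 8 points.
No single block has all 8 points (the largest, A, has 7), so 2 is optimal.

2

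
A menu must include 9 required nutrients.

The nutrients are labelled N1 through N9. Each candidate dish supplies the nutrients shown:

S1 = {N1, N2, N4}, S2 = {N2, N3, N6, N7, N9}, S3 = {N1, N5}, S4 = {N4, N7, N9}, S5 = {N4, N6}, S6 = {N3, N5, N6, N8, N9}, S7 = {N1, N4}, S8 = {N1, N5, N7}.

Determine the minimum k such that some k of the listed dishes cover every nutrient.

3

Take {S2, S6, S7}. Their union is {N1, N2, N3, N4, N5, N6, N7, N8, N9}, which is all 9 nutrients.
Only S6 contains N8, so S6 is forced; the remaining 4 nutrients need at least 2 more dishes (each remaining dish adds at most 3) — so at least 3 dishes are needed, and 3 is optimal.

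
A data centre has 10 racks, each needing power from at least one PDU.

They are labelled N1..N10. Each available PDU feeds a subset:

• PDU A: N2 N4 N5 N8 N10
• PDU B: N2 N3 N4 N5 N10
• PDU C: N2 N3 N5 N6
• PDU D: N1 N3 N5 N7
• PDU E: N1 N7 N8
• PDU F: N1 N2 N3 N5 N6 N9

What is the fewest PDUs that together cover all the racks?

3

A and E and F together: A ∪ E ∪ F = {N1, N2, N3, N4, N5, N6, N7, N8, N9, N10} — every rack is covered.
Only F contains N9, so F is forced; the remaining 4 racks need at least 2 more PDUs (each remaining PDU adds at most 3) — so at least 3 PDUs are needed, and 3 is optimal.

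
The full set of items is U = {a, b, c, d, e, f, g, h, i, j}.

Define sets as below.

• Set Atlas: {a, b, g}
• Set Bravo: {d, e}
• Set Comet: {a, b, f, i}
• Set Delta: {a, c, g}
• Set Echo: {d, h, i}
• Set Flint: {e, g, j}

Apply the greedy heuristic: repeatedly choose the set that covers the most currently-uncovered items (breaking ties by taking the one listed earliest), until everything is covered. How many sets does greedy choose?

4

Greedy: pick Comet (covers 4 new) → pick Flint (covers 3 new) → pick Echo (covers 2 new) → pick Delta (covers 1 new). Total picks: 4.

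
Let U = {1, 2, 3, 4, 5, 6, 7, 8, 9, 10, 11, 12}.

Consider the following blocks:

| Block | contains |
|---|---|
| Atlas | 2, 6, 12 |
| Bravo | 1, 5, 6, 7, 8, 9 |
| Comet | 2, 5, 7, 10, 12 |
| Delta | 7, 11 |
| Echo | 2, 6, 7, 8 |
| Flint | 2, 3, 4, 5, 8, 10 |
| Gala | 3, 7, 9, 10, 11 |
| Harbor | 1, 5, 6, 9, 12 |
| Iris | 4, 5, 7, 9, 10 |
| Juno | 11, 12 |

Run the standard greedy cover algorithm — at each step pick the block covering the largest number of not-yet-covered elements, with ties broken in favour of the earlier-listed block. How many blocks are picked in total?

3

Greedy: pick Bravo (covers 6 new) → pick Flint (covers 4 new) → pick Juno (covers 2 new). Total picks: 3.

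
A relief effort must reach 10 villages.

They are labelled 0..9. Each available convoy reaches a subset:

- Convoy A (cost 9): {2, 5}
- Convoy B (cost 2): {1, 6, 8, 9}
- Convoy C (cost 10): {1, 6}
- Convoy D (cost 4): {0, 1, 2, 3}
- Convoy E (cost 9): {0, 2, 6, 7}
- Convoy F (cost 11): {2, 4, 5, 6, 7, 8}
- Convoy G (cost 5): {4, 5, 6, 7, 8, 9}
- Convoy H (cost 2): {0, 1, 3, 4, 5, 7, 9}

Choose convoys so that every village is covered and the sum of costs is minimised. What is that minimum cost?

B, D, H together cover every village (B ∪ D ∪ H = {0, 1, 2, 3, 4, 5, 6, 7, 8, 9}); total cost 2 + 4 + 2 = 8.
No covering selection has total cost below 8.

8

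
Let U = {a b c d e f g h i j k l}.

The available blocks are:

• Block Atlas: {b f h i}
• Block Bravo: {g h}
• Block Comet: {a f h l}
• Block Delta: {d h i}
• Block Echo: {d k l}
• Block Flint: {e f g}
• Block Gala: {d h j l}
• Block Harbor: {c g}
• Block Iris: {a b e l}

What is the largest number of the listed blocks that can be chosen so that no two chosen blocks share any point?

Delta, Harbor, Iris are pairwise disjoint (Delta={d,h,i}; Harbor={c,g}; Iris={a,b,e,l}).
Every remaining block overlaps one of these, and no 4 of the listed blocks are pairwise disjoint, so 3 is the maximum.

3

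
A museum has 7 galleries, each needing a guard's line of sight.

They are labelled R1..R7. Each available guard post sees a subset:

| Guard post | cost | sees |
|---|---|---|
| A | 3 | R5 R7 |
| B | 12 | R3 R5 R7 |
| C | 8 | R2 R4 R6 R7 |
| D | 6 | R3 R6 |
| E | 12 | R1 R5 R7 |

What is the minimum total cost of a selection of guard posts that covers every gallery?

C, D, E together cover every gallery (C ∪ D ∪ E = {R1, R2, R3, R4, R5, R6, R7}); total cost 8 + 6 + 12 = 26.
The greedy pick A, C, D, E costs 29; no covering selection beats 26.

26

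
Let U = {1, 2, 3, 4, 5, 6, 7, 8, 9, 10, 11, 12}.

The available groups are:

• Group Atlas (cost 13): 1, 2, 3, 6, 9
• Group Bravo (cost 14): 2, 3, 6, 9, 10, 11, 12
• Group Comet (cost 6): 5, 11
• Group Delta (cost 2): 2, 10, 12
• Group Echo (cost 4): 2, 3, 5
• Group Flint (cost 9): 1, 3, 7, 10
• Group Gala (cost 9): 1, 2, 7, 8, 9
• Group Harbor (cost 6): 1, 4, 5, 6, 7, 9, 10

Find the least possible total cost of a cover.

Comet, Delta, Echo, Gala, Harbor together cover every element (Comet ∪ Delta ∪ Echo ∪ Gala ∪ Harbor = {1, 2, 3, 4, 5, 6, 7, 8, 9, 10, 11, 12}); total cost 6 + 2 + 4 + 9 + 6 = 27.
No covering selection has total cost below 27.

27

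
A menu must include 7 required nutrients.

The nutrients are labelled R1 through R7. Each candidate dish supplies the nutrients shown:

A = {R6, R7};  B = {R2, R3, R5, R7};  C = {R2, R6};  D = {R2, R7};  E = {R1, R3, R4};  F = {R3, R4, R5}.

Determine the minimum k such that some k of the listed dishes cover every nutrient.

3

Take {B, C, E}. Their union is {R1, R2, R3, R4, R5, R6, R7}, which is all 7 nutrients.
Only E contains R1, so E is forced; the remaining 4 nutrients need at least 2 more dishes (each remaining dish adds at most 3) — so at least 3 dishes are needed, and 3 is optimal.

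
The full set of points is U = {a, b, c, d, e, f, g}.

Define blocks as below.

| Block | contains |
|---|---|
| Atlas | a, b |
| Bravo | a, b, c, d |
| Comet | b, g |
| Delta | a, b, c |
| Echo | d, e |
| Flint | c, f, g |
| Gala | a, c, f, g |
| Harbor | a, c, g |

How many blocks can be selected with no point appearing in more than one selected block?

3

Atlas, Echo, Flint are pairwise disjoint (Atlas={a,b}; Echo={d,e}; Flint={c,f,g}).
Every remaining block overlaps one of these, and no 4 of the listed blocks are pairwise disjoint, so 3 is the maximum.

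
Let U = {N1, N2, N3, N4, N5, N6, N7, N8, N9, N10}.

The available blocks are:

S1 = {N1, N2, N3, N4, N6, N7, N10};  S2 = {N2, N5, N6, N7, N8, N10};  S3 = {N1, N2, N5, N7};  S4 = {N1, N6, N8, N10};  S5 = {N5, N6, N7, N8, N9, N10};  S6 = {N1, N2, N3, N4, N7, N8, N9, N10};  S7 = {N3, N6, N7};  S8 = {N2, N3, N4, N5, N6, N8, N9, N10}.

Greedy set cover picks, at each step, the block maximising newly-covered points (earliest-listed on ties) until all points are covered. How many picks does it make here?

Greedy: pick S6 (covers 8 new) → pick S2 (covers 2 new). Total picks: 2.

2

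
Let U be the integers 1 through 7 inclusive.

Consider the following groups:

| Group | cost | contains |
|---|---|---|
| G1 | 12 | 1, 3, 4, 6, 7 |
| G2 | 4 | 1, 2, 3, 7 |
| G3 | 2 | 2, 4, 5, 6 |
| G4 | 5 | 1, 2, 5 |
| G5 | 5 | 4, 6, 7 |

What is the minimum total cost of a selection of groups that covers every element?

6

G2, G3 together cover every element (G2 ∪ G3 = {1, 2, 3, 4, 5, 6, 7}); total cost 4 + 2 = 6.
No covering selection has total cost below 6.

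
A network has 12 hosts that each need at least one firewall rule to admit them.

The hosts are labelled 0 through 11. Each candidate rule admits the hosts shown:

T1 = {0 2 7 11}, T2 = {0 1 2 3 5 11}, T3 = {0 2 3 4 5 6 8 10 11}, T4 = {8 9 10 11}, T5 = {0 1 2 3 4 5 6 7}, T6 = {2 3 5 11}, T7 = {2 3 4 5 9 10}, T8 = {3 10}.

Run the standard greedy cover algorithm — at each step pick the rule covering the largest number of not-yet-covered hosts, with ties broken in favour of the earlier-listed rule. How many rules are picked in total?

Greedy: pick T3 (covers 9 new) → pick T5 (covers 2 new) → pick T4 (covers 1 new). Total picks: 3.
(The true minimum cover uses only 2 rules, so greedy is not optimal here.)

3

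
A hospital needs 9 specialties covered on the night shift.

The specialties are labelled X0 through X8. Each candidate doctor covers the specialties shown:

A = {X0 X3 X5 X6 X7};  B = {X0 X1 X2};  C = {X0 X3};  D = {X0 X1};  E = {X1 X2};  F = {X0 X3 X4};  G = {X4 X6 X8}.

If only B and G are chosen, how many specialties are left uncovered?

3

Union of B, G = {X0, X1, X2, X4, X6, X8}.
Not covered: X3, X5, X7 — 3 specialties.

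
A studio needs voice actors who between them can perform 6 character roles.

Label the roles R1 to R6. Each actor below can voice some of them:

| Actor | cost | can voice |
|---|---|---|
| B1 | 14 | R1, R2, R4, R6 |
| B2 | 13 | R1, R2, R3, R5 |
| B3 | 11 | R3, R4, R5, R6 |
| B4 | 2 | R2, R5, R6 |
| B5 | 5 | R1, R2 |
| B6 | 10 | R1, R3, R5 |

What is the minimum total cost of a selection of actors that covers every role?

B3, B5 together cover every role (B3 ∪ B5 = {R1, R2, R3, R4, R5, R6}); total cost 11 + 5 = 16.
The greedy pick B4, B5, B3 costs 18; no covering selection beats 16.

16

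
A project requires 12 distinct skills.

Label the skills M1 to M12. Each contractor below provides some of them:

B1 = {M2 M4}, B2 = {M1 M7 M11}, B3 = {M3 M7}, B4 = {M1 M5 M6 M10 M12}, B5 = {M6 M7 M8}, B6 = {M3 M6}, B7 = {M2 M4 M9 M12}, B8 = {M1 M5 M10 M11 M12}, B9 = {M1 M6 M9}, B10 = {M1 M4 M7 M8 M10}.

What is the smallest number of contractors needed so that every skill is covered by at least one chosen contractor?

B3 and B5 and B7 and B8 together: B3 ∪ B5 ∪ B7 ∪ B8 = {M1, M2, M3, M4, M5, M6, M7, M8, M9, M10, M11, M12} — every skill is covered.
No 3 of the 10 contractors cover everything (all 120 combinations miss at least one skill), so 4 is optimal.

4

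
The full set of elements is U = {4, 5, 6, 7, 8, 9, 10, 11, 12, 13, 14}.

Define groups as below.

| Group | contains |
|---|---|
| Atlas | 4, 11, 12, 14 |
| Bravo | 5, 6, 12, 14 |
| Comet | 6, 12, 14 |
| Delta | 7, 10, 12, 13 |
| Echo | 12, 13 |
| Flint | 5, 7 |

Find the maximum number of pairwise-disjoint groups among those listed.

2

Echo, Flint are pairwise disjoint (Echo={12,13}; Flint={5,7}).
Every remaining group overlaps one of these, and no 3 of the listed groups are pairwise disjoint, so 2 is the maximum.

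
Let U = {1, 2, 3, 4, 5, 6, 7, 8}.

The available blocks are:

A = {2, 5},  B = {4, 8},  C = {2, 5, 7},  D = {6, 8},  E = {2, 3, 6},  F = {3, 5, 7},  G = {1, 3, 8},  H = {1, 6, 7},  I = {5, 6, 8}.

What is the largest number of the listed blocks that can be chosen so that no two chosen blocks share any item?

3

A, B, H are pairwise disjoint (A={2,5}; B={4,8}; H={1,6,7}).
Every remaining block overlaps one of these, and no 4 of the listed blocks are pairwise disjoint, so 3 is the maximum.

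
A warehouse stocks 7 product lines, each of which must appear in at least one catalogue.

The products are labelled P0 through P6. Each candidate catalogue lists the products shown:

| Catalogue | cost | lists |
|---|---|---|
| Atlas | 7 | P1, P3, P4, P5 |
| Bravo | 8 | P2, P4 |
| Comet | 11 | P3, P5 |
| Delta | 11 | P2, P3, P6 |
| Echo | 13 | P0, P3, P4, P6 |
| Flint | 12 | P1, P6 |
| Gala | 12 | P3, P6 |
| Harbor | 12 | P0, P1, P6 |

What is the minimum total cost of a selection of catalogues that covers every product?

27

Atlas, Bravo, Harbor together cover every product (Atlas ∪ Bravo ∪ Harbor = {P0, P1, P2, P3, P4, P5, P6}); total cost 7 + 8 + 12 = 27.
The greedy pick Atlas, Delta, Harbor costs 30; no covering selection beats 27.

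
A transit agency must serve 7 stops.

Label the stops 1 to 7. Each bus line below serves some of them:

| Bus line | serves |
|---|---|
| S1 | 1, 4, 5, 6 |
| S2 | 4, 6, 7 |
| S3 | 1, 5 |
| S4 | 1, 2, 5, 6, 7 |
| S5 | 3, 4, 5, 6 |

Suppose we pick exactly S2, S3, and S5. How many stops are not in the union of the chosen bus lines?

Union of S2, S3, S5 = {1, 3, 4, 5, 6, 7}.
Not covered: 2 — 1 stop.

1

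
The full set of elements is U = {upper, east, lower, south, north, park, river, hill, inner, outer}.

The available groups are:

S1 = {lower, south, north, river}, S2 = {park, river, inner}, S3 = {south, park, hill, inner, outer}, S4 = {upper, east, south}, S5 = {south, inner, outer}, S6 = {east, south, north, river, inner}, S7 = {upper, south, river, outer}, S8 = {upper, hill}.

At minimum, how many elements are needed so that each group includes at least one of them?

3

Take H = {south, river, hill}. Each listed group contains at least one of these, so H is a hitting set of size 3.
No choice of 2 elements meets every group, so 3 is the minimum.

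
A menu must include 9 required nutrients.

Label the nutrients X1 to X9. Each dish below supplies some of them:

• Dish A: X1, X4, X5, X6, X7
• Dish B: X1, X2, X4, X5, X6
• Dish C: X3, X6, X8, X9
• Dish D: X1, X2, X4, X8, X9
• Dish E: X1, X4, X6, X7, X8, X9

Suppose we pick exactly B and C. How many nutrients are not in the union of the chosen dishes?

Union of B, C = {X1, X2, X3, X4, X5, X6, X8, X9}.
Not covered: X7 — 1 nutrient.

1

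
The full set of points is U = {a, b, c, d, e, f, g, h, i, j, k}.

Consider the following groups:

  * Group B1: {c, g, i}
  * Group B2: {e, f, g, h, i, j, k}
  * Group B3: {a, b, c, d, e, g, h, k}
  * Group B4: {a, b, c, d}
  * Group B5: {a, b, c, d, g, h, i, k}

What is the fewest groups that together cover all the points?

Take {B2, B5}. Their union is {a, b, c, d, e, f, g, h, i, j, k}, which is all 11 points.
No single group has all 11 points (the largest, B3, has 8), so 2 is optimal.

2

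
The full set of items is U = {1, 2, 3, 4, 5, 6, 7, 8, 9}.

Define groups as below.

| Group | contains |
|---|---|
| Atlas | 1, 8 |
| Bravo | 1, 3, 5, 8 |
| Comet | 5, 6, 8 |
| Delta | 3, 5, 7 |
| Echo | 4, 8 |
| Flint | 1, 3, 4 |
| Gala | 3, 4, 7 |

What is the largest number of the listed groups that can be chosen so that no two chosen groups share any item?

Comet, Gala are pairwise disjoint (Comet={5,6,8}; Gala={3,4,7}).
Every remaining group overlaps one of these, and no 3 of the listed groups are pairwise disjoint, so 2 is the maximum.

2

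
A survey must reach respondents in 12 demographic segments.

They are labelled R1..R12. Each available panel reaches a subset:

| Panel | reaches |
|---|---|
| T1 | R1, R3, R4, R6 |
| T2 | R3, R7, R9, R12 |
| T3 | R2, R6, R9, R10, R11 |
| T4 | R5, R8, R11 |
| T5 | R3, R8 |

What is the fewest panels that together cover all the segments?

4

Take {T1, T2, T3, T4}. Their union is {R1, R2, R3, R4, R5, R6, R7, R8, R9, R10, R11, R12}, which is all 12 segments.
Only T3 contains R2, so T3 is forced; the remaining 7 segments need at least 3 more panels (each remaining panel adds at most 3) — so at least 4 panels are needed, and 4 is optimal.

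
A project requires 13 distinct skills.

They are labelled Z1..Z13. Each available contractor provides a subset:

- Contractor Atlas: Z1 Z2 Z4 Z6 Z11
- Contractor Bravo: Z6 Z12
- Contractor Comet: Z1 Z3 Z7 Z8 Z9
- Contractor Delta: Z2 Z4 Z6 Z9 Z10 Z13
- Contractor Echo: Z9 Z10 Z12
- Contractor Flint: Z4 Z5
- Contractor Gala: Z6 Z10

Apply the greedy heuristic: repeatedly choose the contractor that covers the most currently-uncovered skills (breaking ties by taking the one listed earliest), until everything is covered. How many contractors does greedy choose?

Greedy: pick Delta (covers 6 new) → pick Comet (covers 4 new) → pick Atlas (covers 1 new) → pick Bravo (covers 1 new) → pick Flint (covers 1 new). Total picks: 5.

5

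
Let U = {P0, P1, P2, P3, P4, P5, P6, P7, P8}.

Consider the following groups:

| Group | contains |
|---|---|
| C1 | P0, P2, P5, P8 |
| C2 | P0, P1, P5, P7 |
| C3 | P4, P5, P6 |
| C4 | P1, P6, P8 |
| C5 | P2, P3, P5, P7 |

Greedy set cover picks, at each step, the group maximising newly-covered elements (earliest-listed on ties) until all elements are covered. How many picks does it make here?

Greedy: pick C1 (covers 4 new) → pick C2 (covers 2 new) → pick C3 (covers 2 new) → pick C5 (covers 1 new). Total picks: 4.

4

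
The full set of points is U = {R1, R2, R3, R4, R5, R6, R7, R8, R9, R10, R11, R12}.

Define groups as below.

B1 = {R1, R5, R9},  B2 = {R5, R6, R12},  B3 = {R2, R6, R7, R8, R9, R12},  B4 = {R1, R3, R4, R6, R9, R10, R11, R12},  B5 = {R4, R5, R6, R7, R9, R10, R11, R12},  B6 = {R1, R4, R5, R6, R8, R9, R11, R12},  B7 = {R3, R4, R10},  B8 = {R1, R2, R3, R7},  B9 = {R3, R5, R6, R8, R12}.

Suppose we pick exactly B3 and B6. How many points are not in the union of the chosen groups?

2

Union of B3, B6 = {R1, R2, R4, R5, R6, R7, R8, R9, R11, R12}.
Not covered: R3, R10 — 2 points.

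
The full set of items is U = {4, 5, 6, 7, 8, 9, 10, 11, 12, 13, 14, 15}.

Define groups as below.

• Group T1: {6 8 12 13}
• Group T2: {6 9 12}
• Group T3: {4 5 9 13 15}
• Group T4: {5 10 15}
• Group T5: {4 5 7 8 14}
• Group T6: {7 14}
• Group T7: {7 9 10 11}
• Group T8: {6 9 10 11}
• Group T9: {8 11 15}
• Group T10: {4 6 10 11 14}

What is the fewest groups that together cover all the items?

4

T1, T4, T5, and T7 cover everything between them: the union {4, 5, 6, 7, 8, 9, 10, 11, 12, 13, 14, 15} is all of U.
No 3 of the 10 groups cover everything (all 120 combinations miss at least one item), so 4 is optimal.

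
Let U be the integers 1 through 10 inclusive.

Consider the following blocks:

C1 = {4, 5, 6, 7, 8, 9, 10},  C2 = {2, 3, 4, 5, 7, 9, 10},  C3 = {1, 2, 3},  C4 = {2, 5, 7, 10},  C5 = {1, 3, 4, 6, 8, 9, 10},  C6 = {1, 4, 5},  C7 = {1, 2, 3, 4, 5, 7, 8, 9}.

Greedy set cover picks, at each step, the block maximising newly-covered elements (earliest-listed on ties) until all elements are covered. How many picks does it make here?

2

Greedy: pick C7 (covers 8 new) → pick C1 (covers 2 new). Total picks: 2.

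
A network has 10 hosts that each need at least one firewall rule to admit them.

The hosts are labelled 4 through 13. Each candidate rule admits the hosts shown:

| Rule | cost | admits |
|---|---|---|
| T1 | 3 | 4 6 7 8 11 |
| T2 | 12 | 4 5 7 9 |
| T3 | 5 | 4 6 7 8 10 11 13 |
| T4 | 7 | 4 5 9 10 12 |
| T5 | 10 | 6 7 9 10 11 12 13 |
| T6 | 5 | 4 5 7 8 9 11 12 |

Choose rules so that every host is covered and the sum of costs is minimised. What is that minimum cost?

T3, T6 together cover every host (T3 ∪ T6 = {4, 5, 6, 7, 8, 9, 10, 11, 12, 13}); total cost 5 + 5 = 10.
The greedy pick T1, T6, T3 costs 13; no covering selection beats 10.

10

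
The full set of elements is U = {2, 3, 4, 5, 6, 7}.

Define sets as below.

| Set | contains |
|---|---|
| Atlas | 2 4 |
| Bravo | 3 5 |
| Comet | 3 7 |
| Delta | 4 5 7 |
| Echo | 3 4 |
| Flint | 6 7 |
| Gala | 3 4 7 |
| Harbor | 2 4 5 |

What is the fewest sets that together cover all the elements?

Bravo and Flint and Harbor together: Bravo ∪ Flint ∪ Harbor = {2, 3, 4, 5, 6, 7} — every element is covered.
Only Flint contains 6, so Flint is forced; the remaining 4 elements need at least 2 more sets (each remaining set adds at most 3) — so at least 3 sets are needed, and 3 is optimal.

3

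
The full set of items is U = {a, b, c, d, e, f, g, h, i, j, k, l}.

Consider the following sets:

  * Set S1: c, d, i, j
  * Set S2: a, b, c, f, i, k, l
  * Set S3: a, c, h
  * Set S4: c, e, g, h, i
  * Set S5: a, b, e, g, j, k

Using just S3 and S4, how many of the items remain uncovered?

6

Union of S3, S4 = {a, c, e, g, h, i}.
Not covered: b, d, f, j, k, l — 6 items.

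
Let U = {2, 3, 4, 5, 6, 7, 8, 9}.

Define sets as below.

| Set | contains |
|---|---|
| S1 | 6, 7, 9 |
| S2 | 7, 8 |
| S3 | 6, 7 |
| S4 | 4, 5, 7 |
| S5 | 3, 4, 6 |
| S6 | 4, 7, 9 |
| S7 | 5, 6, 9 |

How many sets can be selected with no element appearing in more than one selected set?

2

S2, S7 are pairwise disjoint (S2={7,8}; S7={5,6,9}).
Every remaining set overlaps one of these, and no 3 of the listed sets are pairwise disjoint, so 2 is the maximum.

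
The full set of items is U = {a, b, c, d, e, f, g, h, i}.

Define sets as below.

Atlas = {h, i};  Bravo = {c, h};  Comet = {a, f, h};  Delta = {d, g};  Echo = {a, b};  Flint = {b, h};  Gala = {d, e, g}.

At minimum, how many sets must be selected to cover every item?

5

Atlas and Bravo and Comet and Flint and Gala together: Atlas ∪ Bravo ∪ Comet ∪ Flint ∪ Gala = {a, b, c, d, e, f, g, h, i} — every item is covered.
No 4 of the 7 sets cover everything (all 35 combinations miss at least one item), so 5 is optimal.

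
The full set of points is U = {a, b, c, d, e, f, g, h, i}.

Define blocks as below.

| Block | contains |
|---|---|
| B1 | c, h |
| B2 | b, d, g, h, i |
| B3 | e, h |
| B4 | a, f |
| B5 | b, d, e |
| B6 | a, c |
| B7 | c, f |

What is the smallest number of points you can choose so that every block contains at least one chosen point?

4

The 4 points {c, e, f, h} hit every block.
No choice of 3 points meets every block, so 4 is the minimum.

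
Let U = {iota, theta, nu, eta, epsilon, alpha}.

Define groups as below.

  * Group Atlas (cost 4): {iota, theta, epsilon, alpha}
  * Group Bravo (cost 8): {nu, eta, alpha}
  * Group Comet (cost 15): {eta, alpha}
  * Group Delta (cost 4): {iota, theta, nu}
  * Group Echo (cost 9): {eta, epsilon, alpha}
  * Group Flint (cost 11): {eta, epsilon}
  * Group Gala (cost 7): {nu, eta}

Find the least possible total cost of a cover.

11

Atlas, Gala together cover every item (Atlas ∪ Gala = {iota, theta, nu, eta, epsilon, alpha}); total cost 4 + 7 = 11.
No covering selection has total cost below 11.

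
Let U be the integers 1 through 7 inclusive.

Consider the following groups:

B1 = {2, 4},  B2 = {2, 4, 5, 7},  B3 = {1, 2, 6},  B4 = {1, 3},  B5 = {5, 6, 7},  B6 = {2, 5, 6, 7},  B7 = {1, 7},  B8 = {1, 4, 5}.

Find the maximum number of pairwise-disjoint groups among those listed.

B1, B4, B5 are pairwise disjoint (B1={2,4}; B4={1,3}; B5={5,6,7}).
Every remaining group overlaps one of these, and no 4 of the listed groups are pairwise disjoint, so 3 is the maximum.

3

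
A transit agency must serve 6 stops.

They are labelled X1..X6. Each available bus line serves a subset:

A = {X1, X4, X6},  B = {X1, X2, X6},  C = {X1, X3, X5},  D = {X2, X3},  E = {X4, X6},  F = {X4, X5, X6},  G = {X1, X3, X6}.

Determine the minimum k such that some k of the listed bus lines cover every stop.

Take {B, F, G}. Their union is {X1, X2, X3, X4, X5, X6}, which is all 6 stops.
No 2 of the 7 bus lines cover everything (all 21 combinations miss at least one stop), so 3 is optimal.

3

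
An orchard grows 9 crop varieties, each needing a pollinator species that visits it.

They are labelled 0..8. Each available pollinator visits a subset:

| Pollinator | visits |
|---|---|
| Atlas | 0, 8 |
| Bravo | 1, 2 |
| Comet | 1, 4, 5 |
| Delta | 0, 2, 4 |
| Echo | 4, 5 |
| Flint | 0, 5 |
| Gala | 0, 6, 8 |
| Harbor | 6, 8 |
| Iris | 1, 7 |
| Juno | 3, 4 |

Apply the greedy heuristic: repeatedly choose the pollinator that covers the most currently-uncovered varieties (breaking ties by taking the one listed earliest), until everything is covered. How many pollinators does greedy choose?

5

Greedy: pick Comet (covers 3 new) → pick Gala (covers 3 new) → pick Bravo (covers 1 new) → pick Iris (covers 1 new) → pick Juno (covers 1 new). Total picks: 5.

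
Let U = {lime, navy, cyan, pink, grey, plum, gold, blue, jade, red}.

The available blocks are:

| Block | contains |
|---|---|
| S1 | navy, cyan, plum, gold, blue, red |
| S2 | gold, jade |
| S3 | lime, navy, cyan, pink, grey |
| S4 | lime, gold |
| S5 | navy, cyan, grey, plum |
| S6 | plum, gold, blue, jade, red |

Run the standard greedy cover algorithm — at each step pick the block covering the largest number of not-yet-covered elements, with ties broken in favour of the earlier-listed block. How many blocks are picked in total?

3

Greedy: pick S1 (covers 6 new) → pick S3 (covers 3 new) → pick S2 (covers 1 new). Total picks: 3.
(The true minimum cover uses only 2 blocks, so greedy is not optimal here.)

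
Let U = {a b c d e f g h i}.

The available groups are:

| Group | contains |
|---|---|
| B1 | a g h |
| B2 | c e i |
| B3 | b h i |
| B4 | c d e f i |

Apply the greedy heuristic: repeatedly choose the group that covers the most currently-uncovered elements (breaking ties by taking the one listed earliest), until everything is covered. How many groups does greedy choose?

3

Greedy: pick B4 (covers 5 new) → pick B1 (covers 3 new) → pick B3 (covers 1 new). Total picks: 3.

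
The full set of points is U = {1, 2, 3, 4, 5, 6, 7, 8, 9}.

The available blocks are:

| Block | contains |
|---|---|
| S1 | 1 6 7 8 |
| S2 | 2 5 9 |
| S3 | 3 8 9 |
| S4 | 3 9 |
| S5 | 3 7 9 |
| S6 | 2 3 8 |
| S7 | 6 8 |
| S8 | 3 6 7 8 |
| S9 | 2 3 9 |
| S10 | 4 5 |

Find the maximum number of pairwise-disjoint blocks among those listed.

3

S1, S9, S10 are pairwise disjoint (S1={1,6,7,8}; S9={2,3,9}; S10={4,5}).
Every remaining block overlaps one of these, and no 4 of the listed blocks are pairwise disjoint, so 3 is the maximum.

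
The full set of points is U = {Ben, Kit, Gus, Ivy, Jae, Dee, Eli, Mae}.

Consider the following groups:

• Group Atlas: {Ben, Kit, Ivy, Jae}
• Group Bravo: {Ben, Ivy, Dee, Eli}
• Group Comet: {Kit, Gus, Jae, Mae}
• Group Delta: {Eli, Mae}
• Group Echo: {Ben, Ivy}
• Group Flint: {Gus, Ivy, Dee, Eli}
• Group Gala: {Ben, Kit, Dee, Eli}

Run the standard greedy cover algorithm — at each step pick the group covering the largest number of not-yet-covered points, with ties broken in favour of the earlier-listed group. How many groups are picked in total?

3

Greedy: pick Atlas (covers 4 new) → pick Flint (covers 3 new) → pick Comet (covers 1 new). Total picks: 3.
(The true minimum cover uses only 2 groups, so greedy is not optimal here.)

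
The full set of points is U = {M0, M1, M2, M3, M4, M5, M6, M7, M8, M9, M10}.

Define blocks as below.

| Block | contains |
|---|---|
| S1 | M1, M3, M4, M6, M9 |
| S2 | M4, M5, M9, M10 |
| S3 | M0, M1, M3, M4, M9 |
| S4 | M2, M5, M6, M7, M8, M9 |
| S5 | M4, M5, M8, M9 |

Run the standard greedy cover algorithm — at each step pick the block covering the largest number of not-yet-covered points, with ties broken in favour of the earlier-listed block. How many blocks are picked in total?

Greedy: pick S4 (covers 6 new) → pick S3 (covers 4 new) → pick S2 (covers 1 new). Total picks: 3.

3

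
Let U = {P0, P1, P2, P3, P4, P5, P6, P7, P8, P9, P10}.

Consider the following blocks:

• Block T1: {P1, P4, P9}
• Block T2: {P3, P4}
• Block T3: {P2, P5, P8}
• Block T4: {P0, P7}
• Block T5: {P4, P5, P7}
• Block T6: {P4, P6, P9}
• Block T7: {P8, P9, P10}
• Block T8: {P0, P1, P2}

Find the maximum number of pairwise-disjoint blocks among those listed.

3

T2, T7, T8 are pairwise disjoint (T2={P3,P4}; T7={P8,P9,P10}; T8={P0,P1,P2}).
Every remaining block overlaps one of these, and no 4 of the listed blocks are pairwise disjoint, so 3 is the maximum.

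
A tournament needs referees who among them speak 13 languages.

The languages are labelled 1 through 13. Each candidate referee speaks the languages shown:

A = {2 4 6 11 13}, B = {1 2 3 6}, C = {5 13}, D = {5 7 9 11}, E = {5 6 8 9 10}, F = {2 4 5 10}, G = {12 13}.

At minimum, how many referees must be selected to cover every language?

5

Take {A, B, D, E, G}. Their union is {1, 2, 3, 4, 5, 6, 7, 8, 9, 10, 11, 12, 13}, which is all 13 languages.
No 4 of the 7 referees cover everything (all 35 combinations miss at least one language), so 5 is optimal.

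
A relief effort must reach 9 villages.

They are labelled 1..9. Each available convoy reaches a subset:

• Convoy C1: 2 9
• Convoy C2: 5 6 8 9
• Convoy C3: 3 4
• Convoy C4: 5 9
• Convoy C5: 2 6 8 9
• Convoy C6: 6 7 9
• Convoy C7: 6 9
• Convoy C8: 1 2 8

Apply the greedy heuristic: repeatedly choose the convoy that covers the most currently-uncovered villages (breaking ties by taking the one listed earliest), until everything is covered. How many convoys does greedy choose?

Greedy: pick C2 (covers 4 new) → pick C3 (covers 2 new) → pick C8 (covers 2 new) → pick C6 (covers 1 new). Total picks: 4.

4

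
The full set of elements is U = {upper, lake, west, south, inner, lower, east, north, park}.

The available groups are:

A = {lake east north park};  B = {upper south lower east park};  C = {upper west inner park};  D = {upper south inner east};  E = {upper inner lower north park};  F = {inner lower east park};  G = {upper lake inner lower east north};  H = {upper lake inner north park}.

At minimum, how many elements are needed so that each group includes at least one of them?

T = {upper, park} meets every group (each contains at least one member of T), and |T| = 2.
No single element lies in every group, so at least 2 are needed and 2 is optimal.

2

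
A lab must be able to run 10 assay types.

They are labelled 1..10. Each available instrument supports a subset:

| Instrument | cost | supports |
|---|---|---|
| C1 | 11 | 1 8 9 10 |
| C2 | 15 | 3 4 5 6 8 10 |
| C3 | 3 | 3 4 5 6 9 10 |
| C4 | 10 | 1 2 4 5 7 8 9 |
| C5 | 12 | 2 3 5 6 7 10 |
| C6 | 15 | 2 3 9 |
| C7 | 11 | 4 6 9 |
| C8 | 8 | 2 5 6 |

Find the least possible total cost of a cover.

C3, C4 together cover every assay (C3 ∪ C4 = {1, 2, 3, 4, 5, 6, 7, 8, 9, 10}); total cost 3 + 10 = 13.
No covering selection has total cost below 13.

13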